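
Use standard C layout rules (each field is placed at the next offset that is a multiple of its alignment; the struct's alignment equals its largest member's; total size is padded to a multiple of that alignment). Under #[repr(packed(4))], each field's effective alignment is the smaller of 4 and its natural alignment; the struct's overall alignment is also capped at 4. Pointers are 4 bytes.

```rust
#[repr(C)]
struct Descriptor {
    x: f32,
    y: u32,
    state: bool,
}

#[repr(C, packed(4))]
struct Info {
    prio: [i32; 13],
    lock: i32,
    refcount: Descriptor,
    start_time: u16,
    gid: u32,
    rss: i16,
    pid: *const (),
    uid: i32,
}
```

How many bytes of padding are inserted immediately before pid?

2

Descriptor: 0..4  x  (4B, 4-aligned); 4..8  y  (4B, 4-aligned); 8..9  state  (1B, 1-aligned); 9..12  -- tail padding (3B); sizeof = 12, alignof = 4
0..52  prio  (52B, 4-aligned)
52..56  lock  (4B, 4-aligned)
56..68  refcount  (12B, 4-aligned)
68..70  start_time  (2B, 2-aligned)
70..72  -- padding (2B)
72..76  gid  (4B, 4-aligned)
76..78  rss  (2B, 2-aligned)
78..80  -- padding (2B)
80..84  pid  (4B, 4-aligned)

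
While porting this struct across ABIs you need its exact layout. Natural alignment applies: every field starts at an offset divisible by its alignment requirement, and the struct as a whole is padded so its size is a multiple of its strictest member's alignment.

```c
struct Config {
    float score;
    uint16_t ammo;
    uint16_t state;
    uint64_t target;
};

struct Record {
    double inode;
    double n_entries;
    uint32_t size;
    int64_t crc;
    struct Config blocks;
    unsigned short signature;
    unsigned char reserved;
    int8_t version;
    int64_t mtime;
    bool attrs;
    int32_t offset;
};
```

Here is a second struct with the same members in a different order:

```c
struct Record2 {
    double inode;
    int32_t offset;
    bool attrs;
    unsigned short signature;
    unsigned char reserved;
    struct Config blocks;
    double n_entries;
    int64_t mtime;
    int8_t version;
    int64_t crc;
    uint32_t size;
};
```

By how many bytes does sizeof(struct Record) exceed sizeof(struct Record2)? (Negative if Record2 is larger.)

Config: @0: score [4B, align 4] → 4; @4: ammo [2B, align 2] → 6; @6: state [2B, align 2] → 8; @8: target [8B, align 8] → 16; size 16, align 8
@0: inode [8B, align 8] → 8
@8: n_entries [8B, align 8] → 16
@16: size [4B, align 4] → 20
+4 pad (align 8)
@24: crc [8B, align 8] → 32
@32: blocks [16B, align 8] → 48
@48: signature [2B, align 2] → 50
@50: reserved [1B, align 1] → 51
@51: version [1B, align 1] → 52
+4 pad (align 8)
@56: mtime [8B, align 8] → 64
@64: attrs [1B, align 1] → 65
+3 pad (align 4)
@68: offset [4B, align 4] → 72
size 72, align 8
— Record2 —
@0: inode [8B, align 8] → 8
@8: offset [4B, align 4] → 12
@12: attrs [1B, align 1] → 13
+1 pad (align 2)
@14: signature [2B, align 2] → 16
@16: reserved [1B, align 1] → 17
+7 pad (align 8)
@24: blocks [16B, align 8] → 40
@40: n_entries [8B, align 8] → 48
@48: mtime [8B, align 8] → 56
@56: version [1B, align 1] → 57
+7 pad (align 8)
@64: crc [8B, align 8] → 72
@72: size [4B, align 4] → 76
+4 tail pad (align 8)
size 80, align 8
72 − 80 = -8

-8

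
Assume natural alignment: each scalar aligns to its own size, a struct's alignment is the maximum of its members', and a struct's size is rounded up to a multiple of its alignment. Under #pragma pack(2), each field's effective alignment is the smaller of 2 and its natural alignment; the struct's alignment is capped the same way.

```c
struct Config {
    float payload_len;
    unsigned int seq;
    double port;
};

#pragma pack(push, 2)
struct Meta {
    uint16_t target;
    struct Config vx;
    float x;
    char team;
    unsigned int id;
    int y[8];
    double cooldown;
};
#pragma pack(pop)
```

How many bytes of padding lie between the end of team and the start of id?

1

Config: payload_len at 0 (size 4, align 4) → ends 4; seq at 4 (size 4, align 4) → ends 8; port at 8 (size 8, align 8) → ends 16; total 16 bytes, alignment 8
target at 0 (size 2, align 2) → ends 2
vx at 2 (size 16, align 2) → ends 18
x at 18 (size 4, align 2) → ends 22
team at 22 (size 1, align 1) → ends 23
pad 1 to align 2 for id
id at 24 (size 4, align 2) → ends 28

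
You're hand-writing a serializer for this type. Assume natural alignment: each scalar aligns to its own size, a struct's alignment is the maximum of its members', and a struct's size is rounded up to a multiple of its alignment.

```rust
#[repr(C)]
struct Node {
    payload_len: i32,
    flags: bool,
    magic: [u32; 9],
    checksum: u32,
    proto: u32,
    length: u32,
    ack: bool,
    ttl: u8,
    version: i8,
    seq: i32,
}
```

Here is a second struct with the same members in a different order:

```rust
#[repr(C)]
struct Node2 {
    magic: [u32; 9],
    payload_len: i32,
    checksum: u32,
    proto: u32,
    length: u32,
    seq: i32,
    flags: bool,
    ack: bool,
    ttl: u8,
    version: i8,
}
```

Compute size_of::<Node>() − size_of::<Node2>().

payload_len at 0 (size 4, align 4) → ends 4
flags at 4 (size 1, align 1) → ends 5
pad 3 to align 4 for magic
magic at 8 (size 36, align 4) → ends 44
checksum at 44 (size 4, align 4) → ends 48
proto at 48 (size 4, align 4) → ends 52
length at 52 (size 4, align 4) → ends 56
ack at 56 (size 1, align 1) → ends 57
ttl at 57 (size 1, align 1) → ends 58
version at 58 (size 1, align 1) → ends 59
pad 1 to align 4 for seq
seq at 60 (size 4, align 4) → ends 64
total 64 bytes, alignment 4
— Node2 —
magic at 0 (size 36, align 4) → ends 36
payload_len at 36 (size 4, align 4) → ends 40
checksum at 40 (size 4, align 4) → ends 44
proto at 44 (size 4, align 4) → ends 48
length at 48 (size 4, align 4) → ends 52
seq at 52 (size 4, align 4) → ends 56
flags at 56 (size 1, align 1) → ends 57
ack at 57 (size 1, align 1) → ends 58
ttl at 58 (size 1, align 1) → ends 59
version at 59 (size 1, align 1) → ends 60
total 60 bytes, alignment 4
64 − 60 = 4

4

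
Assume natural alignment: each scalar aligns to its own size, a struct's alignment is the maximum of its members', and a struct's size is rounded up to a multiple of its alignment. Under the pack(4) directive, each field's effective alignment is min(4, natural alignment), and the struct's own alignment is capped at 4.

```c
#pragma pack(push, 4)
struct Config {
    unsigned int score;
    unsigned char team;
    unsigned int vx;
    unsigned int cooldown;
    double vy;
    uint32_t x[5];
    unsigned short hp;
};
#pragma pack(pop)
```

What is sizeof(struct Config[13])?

624

0..4  score  (4B, 4-aligned)
4..5  team  (1B, 1-aligned)
5..8  -- padding (3B)
8..12  vx  (4B, 4-aligned)
12..16  cooldown  (4B, 4-aligned)
16..24  vy  (8B, 4-aligned)
24..44  x  (20B, 4-aligned)
44..46  hp  (2B, 2-aligned)
46..48  -- tail padding (2B)
sizeof = 48, alignof = 4
array of 13: 13 × 48 = 624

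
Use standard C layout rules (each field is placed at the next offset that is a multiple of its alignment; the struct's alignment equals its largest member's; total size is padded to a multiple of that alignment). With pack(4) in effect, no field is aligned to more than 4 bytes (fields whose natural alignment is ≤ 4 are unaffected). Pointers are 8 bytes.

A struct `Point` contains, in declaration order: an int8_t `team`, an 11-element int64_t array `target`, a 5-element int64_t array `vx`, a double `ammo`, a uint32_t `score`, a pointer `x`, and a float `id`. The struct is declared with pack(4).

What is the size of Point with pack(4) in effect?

0..1  team  (1B, 1-aligned)
1..4  -- padding (3B)
4..92  target  (88B, 4-aligned)
92..132  vx  (40B, 4-aligned)
132..140  ammo  (8B, 4-aligned)
140..144  score  (4B, 4-aligned)
144..152  x  (8B, 4-aligned)
152..156  id  (4B, 4-aligned)
sizeof = 156, alignof = 4

156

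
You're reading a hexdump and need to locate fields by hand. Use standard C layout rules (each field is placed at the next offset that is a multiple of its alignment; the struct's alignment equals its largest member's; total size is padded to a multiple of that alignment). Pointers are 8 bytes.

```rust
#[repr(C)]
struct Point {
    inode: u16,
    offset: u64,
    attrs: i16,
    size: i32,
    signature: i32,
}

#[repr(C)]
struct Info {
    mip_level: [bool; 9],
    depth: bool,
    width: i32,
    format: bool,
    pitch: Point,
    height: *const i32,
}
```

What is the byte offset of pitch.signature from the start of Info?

Point: 0..2  inode  (2B, 2-aligned); 2..8  -- padding (6B); 8..16  offset  (8B, 8-aligned); 16..18  attrs  (2B, 2-aligned); 18..20  -- padding (2B); 20..24  size  (4B, 4-aligned); 24..28  signature  (4B, 4-aligned); 28..32  -- tail padding (4B); sizeof = 32, alignof = 8
0..9  mip_level  (9B, 1-aligned)
9..10  depth  (1B, 1-aligned)
10..12  -- padding (2B)
12..16  width  (4B, 4-aligned)
16..17  format  (1B, 1-aligned)
17..24  -- padding (7B)
24..56  pitch  (32B, 8-aligned)
within Point: signature at 24
24 + 24 = 48

48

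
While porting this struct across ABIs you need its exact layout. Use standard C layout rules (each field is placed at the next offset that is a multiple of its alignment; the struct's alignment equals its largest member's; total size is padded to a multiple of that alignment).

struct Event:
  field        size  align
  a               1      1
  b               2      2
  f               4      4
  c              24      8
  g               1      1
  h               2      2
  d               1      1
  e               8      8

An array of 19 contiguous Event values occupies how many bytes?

a at 0 (size 1, align 1) → ends 1
pad 1 to align 2 for b
b at 2 (size 2, align 2) → ends 4
f at 4 (size 4, align 4) → ends 8
c at 8 (size 24, align 8) → ends 32
g at 32 (size 1, align 1) → ends 33
pad 1 to align 2 for h
h at 34 (size 2, align 2) → ends 36
d at 36 (size 1, align 1) → ends 37
pad 3 to align 8 for e
e at 40 (size 8, align 8) → ends 48
total 48 bytes, alignment 8
array of 19: 19 × 48 = 912

912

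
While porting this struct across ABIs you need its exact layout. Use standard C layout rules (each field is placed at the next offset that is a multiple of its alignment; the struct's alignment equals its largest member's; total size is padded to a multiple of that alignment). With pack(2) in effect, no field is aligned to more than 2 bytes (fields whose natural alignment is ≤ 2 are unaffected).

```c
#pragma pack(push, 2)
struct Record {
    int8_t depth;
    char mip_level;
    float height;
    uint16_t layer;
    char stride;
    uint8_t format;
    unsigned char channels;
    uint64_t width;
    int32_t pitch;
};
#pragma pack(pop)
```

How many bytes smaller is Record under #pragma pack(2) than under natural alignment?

8

natural layout:
  depth at 0 (size 1, align 1) → ends 1
  mip_level at 1 (size 1, align 1) → ends 2
  pad 2 to align 4 for height
  height at 4 (size 4, align 4) → ends 8
  layer at 8 (size 2, align 2) → ends 10
  stride at 10 (size 1, align 1) → ends 11
  format at 11 (size 1, align 1) → ends 12
  channels at 12 (size 1, align 1) → ends 13
  pad 3 to align 8 for width
  width at 16 (size 8, align 8) → ends 24
  pitch at 24 (size 4, align 4) → ends 28
  tail pad 4 to reach multiple of 8
  total 32 bytes, alignment 8
packed(2) layout:
  depth at 0 (size 1, align 1) → ends 1
  mip_level at 1 (size 1, align 1) → ends 2
  height at 2 (size 4, align 2) → ends 6
  layer at 6 (size 2, align 2) → ends 8
  stride at 8 (size 1, align 1) → ends 9
  format at 9 (size 1, align 1) → ends 10
  channels at 10 (size 1, align 1) → ends 11
  pad 1 to align 2 for width
  width at 12 (size 8, align 2) → ends 20
  pitch at 20 (size 4, align 2) → ends 24
  total 24 bytes, alignment 2
32 − 24 = 8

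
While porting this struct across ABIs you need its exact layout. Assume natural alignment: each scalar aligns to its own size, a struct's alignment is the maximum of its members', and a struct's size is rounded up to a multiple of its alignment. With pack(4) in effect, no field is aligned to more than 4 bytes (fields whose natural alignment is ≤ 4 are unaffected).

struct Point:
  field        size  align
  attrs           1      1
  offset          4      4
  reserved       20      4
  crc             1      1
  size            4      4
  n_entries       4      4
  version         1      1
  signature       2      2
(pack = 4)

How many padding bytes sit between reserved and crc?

attrs at 0 (size 1, align 1) → ends 1
pad 3 to align 4 for offset
offset at 4 (size 4, align 4) → ends 8
reserved at 8 (size 20, align 4) → ends 28
crc at 28 (size 1, align 1) → ends 29

0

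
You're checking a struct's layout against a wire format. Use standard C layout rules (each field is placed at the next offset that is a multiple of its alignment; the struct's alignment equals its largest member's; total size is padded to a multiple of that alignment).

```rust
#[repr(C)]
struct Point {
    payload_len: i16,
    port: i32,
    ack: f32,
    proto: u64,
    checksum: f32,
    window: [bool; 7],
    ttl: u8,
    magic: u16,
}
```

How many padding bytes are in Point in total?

payload_len at 0 (size 2, align 2) → ends 2
pad 2 to align 4 for port
port at 4 (size 4, align 4) → ends 8
ack at 8 (size 4, align 4) → ends 12
pad 4 to align 8 for proto
proto at 16 (size 8, align 8) → ends 24
checksum at 24 (size 4, align 4) → ends 28
window at 28 (size 7, align 1) → ends 35
ttl at 35 (size 1, align 1) → ends 36
magic at 36 (size 2, align 2) → ends 38
tail pad 2 to reach multiple of 8
total 40 bytes, alignment 8
data bytes 32, size 40 → padding 8

8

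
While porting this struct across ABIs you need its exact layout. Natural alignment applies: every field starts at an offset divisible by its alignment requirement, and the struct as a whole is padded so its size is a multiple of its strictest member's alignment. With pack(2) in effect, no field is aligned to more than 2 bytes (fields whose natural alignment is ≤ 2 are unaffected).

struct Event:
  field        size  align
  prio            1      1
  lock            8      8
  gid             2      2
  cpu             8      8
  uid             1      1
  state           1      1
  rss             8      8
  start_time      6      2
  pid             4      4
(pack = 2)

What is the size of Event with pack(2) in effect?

0..1  prio  (1B, 1-aligned)
1..2  -- padding (1B)
2..10  lock  (8B, 2-aligned)
10..12  gid  (2B, 2-aligned)
12..20  cpu  (8B, 2-aligned)
20..21  uid  (1B, 1-aligned)
21..22  state  (1B, 1-aligned)
22..30  rss  (8B, 2-aligned)
30..36  start_time  (6B, 2-aligned)
36..40  pid  (4B, 2-aligned)
sizeof = 40, alignof = 2

40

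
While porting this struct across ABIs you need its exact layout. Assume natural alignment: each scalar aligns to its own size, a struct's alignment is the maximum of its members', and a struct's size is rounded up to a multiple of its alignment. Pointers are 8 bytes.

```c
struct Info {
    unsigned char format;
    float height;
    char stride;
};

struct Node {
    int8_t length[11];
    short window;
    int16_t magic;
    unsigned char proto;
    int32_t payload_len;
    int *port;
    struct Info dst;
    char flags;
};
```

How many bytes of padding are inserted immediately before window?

Info: format at 0 (size 1, align 1) → ends 1; pad 3 to align 4 for height; height at 4 (size 4, align 4) → ends 8; stride at 8 (size 1, align 1) → ends 9; tail pad 3 to reach multiple of 4; total 12 bytes, alignment 4
length at 0 (size 11, align 1) → ends 11
pad 1 to align 2 for window
window at 12 (size 2, align 2) → ends 14

1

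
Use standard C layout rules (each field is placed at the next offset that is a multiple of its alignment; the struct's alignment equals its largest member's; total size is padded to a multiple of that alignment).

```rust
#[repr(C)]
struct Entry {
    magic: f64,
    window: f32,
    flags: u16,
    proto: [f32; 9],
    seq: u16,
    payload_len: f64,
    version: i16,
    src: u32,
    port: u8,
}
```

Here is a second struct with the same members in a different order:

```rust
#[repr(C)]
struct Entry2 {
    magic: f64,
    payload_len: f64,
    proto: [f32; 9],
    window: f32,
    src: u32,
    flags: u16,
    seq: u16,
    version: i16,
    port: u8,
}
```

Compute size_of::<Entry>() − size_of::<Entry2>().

8

@0: magic [8B, align 8] → 8
@8: window [4B, align 4] → 12
@12: flags [2B, align 2] → 14
+2 pad (align 4)
@16: proto [36B, align 4] → 52
@52: seq [2B, align 2] → 54
+2 pad (align 8)
@56: payload_len [8B, align 8] → 64
@64: version [2B, align 2] → 66
+2 pad (align 4)
@68: src [4B, align 4] → 72
@72: port [1B, align 1] → 73
+7 tail pad (align 8)
size 80, align 8
— Entry2 —
@0: magic [8B, align 8] → 8
@8: payload_len [8B, align 8] → 16
@16: proto [36B, align 4] → 52
@52: window [4B, align 4] → 56
@56: src [4B, align 4] → 60
@60: flags [2B, align 2] → 62
@62: seq [2B, align 2] → 64
@64: version [2B, align 2] → 66
@66: port [1B, align 1] → 67
+5 tail pad (align 8)
size 72, align 8
80 − 72 = 8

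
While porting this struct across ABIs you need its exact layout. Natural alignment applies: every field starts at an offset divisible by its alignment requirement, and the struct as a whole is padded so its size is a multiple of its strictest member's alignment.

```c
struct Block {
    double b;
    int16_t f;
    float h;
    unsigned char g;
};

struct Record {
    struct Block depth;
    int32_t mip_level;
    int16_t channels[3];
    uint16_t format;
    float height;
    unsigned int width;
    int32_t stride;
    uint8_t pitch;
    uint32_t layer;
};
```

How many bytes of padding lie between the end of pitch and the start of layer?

Block: b at 0 (size 8, align 8) → ends 8; f at 8 (size 2, align 2) → ends 10; pad 2 to align 4 for h; h at 12 (size 4, align 4) → ends 16; g at 16 (size 1, align 1) → ends 17; tail pad 7 to reach multiple of 8; total 24 bytes, alignment 8
depth at 0 (size 24, align 8) → ends 24
mip_level at 24 (size 4, align 4) → ends 28
channels at 28 (size 6, align 2) → ends 34
format at 34 (size 2, align 2) → ends 36
height at 36 (size 4, align 4) → ends 40
width at 40 (size 4, align 4) → ends 44
stride at 44 (size 4, align 4) → ends 48
pitch at 48 (size 1, align 1) → ends 49
pad 3 to align 4 for layer
layer at 52 (size 4, align 4) → ends 56

3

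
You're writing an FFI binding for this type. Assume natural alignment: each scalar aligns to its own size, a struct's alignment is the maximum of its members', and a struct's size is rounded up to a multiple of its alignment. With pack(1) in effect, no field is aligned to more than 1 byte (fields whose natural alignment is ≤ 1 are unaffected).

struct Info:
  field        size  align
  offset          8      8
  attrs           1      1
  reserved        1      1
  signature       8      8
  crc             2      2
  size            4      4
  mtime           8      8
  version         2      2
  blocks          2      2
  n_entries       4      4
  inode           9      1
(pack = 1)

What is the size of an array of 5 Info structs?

245

offset at 0 (size 8, align 1) → ends 8
attrs at 8 (size 1, align 1) → ends 9
reserved at 9 (size 1, align 1) → ends 10
signature at 10 (size 8, align 1) → ends 18
crc at 18 (size 2, align 1) → ends 20
size at 20 (size 4, align 1) → ends 24
mtime at 24 (size 8, align 1) → ends 32
version at 32 (size 2, align 1) → ends 34
blocks at 34 (size 2, align 1) → ends 36
n_entries at 36 (size 4, align 1) → ends 40
inode at 40 (size 9, align 1) → ends 49
total 49 bytes, alignment 1
array of 5: 5 × 49 = 245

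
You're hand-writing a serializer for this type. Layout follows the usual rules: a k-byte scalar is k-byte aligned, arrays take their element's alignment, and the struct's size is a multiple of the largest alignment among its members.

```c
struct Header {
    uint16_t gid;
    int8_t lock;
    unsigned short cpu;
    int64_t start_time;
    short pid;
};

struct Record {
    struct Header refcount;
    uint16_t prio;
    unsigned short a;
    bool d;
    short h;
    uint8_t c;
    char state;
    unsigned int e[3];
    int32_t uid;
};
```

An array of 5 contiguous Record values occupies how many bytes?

280

Header: gid at 0 (size 2, align 2) → ends 2; lock at 2 (size 1, align 1) → ends 3; pad 1 to align 2 for cpu; cpu at 4 (size 2, align 2) → ends 6; pad 2 to align 8 for start_time; start_time at 8 (size 8, align 8) → ends 16; pid at 16 (size 2, align 2) → ends 18; tail pad 6 to reach multiple of 8; total 24 bytes, alignment 8
refcount at 0 (size 24, align 8) → ends 24
prio at 24 (size 2, align 2) → ends 26
a at 26 (size 2, align 2) → ends 28
d at 28 (size 1, align 1) → ends 29
pad 1 to align 2 for h
h at 30 (size 2, align 2) → ends 32
c at 32 (size 1, align 1) → ends 33
state at 33 (size 1, align 1) → ends 34
pad 2 to align 4 for e
e at 36 (size 12, align 4) → ends 48
uid at 48 (size 4, align 4) → ends 52
tail pad 4 to reach multiple of 8
total 56 bytes, alignment 8
array of 5: 5 × 56 = 280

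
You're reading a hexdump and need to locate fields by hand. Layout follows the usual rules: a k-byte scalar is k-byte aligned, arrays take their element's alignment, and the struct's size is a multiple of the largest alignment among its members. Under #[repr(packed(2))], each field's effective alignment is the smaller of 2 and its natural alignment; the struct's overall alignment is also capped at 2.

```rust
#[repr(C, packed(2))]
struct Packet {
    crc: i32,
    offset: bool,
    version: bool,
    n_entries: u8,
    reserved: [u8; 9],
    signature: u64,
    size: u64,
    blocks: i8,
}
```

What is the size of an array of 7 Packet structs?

0..4  crc  (4B, 2-aligned)
4..5  offset  (1B, 1-aligned)
5..6  version  (1B, 1-aligned)
6..7  n_entries  (1B, 1-aligned)
7..16  reserved  (9B, 1-aligned)
16..24  signature  (8B, 2-aligned)
24..32  size  (8B, 2-aligned)
32..33  blocks  (1B, 1-aligned)
33..34  -- tail padding (1B)
sizeof = 34, alignof = 2
array of 7: 7 × 34 = 238

238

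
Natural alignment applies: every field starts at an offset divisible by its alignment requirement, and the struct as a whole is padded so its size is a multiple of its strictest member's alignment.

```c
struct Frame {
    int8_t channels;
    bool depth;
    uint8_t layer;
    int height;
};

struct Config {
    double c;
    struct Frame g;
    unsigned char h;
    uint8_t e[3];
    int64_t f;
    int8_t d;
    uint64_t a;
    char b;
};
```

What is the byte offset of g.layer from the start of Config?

Frame: channels at 0 (size 1, align 1) → ends 1; depth at 1 (size 1, align 1) → ends 2; layer at 2 (size 1, align 1) → ends 3; pad 1 to align 4 for height; height at 4 (size 4, align 4) → ends 8; total 8 bytes, alignment 4
c at 0 (size 8, align 8) → ends 8
g at 8 (size 8, align 4) → ends 16
within Frame: layer at 2
8 + 2 = 10

10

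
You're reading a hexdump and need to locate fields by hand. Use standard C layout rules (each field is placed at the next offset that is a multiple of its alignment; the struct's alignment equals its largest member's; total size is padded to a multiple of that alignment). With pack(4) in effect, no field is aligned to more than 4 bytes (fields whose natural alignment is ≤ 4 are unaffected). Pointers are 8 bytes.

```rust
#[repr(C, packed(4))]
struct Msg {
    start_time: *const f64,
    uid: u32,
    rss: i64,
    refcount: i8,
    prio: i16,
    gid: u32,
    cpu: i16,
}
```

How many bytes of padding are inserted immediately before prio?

1

@0: start_time [8B, align 4] → 8
@8: uid [4B, align 4] → 12
@12: rss [8B, align 4] → 20
@20: refcount [1B, align 1] → 21
+1 pad (align 2)
@22: prio [2B, align 2] → 24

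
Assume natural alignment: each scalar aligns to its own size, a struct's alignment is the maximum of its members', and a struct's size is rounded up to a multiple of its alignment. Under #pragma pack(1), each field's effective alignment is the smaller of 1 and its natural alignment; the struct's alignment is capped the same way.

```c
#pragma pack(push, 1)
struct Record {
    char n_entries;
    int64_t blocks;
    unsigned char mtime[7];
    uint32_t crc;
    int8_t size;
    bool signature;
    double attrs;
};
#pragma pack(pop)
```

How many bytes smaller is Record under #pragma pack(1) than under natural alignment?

natural layout:
  n_entries at 0 (size 1, align 1) → ends 1
  pad 7 to align 8 for blocks
  blocks at 8 (size 8, align 8) → ends 16
  mtime at 16 (size 7, align 1) → ends 23
  pad 1 to align 4 for crc
  crc at 24 (size 4, align 4) → ends 28
  size at 28 (size 1, align 1) → ends 29
  signature at 29 (size 1, align 1) → ends 30
  pad 2 to align 8 for attrs
  attrs at 32 (size 8, align 8) → ends 40
  total 40 bytes, alignment 8
packed(1) layout:
  n_entries at 0 (size 1, align 1) → ends 1
  blocks at 1 (size 8, align 1) → ends 9
  mtime at 9 (size 7, align 1) → ends 16
  crc at 16 (size 4, align 1) → ends 20
  size at 20 (size 1, align 1) → ends 21
  signature at 21 (size 1, align 1) → ends 22
  attrs at 22 (size 8, align 1) → ends 30
  total 30 bytes, alignment 1
40 − 30 = 10

10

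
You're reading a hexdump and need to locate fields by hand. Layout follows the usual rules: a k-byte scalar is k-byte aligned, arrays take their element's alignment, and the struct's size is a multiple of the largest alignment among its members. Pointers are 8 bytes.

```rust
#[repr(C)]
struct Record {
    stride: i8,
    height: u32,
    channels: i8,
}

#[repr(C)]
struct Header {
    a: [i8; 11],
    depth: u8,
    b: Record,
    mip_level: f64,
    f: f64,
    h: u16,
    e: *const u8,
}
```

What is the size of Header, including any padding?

Record: stride at 0 (size 1, align 1) → ends 1; pad 3 to align 4 for height; height at 4 (size 4, align 4) → ends 8; channels at 8 (size 1, align 1) → ends 9; tail pad 3 to reach multiple of 4; total 12 bytes, alignment 4
a at 0 (size 11, align 1) → ends 11
depth at 11 (size 1, align 1) → ends 12
b at 12 (size 12, align 4) → ends 24
mip_level at 24 (size 8, align 8) → ends 32
f at 32 (size 8, align 8) → ends 40
h at 40 (size 2, align 2) → ends 42
pad 6 to align 8 for e
e at 48 (size 8, align 8) → ends 56
total 56 bytes, alignment 8

56 bytes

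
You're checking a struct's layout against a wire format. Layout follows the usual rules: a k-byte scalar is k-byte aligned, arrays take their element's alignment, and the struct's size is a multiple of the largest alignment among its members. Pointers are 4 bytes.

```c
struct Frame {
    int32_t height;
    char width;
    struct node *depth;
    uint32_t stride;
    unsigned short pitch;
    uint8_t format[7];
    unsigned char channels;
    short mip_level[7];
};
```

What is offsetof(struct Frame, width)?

height at 0 (size 4, align 4) → ends 4
width at 4 (size 1, align 1) → ends 5

4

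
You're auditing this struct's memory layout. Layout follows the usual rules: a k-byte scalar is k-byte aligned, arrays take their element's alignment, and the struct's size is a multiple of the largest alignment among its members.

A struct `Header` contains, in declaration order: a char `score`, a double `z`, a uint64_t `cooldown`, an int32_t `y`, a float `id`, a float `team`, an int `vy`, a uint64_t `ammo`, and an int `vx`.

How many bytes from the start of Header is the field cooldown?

16

0..1  score  (1B, 1-aligned)
1..8  -- padding (7B)
8..16  z  (8B, 8-aligned)
16..24  cooldown  (8B, 8-aligned)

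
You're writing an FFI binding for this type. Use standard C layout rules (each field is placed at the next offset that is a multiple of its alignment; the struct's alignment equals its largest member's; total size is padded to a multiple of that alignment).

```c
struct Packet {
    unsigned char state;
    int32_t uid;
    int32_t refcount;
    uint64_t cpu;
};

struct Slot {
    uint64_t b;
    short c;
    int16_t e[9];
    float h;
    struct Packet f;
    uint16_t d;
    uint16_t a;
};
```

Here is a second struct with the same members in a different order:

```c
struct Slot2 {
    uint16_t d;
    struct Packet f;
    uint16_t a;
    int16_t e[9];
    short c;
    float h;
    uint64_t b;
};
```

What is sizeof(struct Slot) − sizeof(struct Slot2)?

Packet: 0..1  state  (1B, 1-aligned); 1..4  -- padding (3B); 4..8  uid  (4B, 4-aligned); 8..12  refcount  (4B, 4-aligned); 12..16  -- padding (4B); 16..24  cpu  (8B, 8-aligned); sizeof = 24, alignof = 8
0..8  b  (8B, 8-aligned)
8..10  c  (2B, 2-aligned)
10..28  e  (18B, 2-aligned)
28..32  h  (4B, 4-aligned)
32..56  f  (24B, 8-aligned)
56..58  d  (2B, 2-aligned)
58..60  a  (2B, 2-aligned)
60..64  -- tail padding (4B)
sizeof = 64, alignof = 8
— Slot2 —
0..2  d  (2B, 2-aligned)
2..8  -- padding (6B)
8..32  f  (24B, 8-aligned)
32..34  a  (2B, 2-aligned)
34..52  e  (18B, 2-aligned)
52..54  c  (2B, 2-aligned)
54..56  -- padding (2B)
56..60  h  (4B, 4-aligned)
60..64  -- padding (4B)
64..72  b  (8B, 8-aligned)
sizeof = 72, alignof = 8
64 − 72 = -8

-8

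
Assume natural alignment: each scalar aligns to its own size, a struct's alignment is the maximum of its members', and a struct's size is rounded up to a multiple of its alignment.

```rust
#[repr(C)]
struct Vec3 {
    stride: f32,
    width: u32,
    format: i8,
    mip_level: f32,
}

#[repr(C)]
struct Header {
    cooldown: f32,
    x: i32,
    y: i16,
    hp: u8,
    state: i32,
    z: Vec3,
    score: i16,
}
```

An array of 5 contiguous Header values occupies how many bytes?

180

Vec3: 0..4  stride  (4B, 4-aligned); 4..8  width  (4B, 4-aligned); 8..9  format  (1B, 1-aligned); 9..12  -- padding (3B); 12..16  mip_level  (4B, 4-aligned); sizeof = 16, alignof = 4
0..4  cooldown  (4B, 4-aligned)
4..8  x  (4B, 4-aligned)
8..10  y  (2B, 2-aligned)
10..11  hp  (1B, 1-aligned)
11..12  -- padding (1B)
12..16  state  (4B, 4-aligned)
16..32  z  (16B, 4-aligned)
32..34  score  (2B, 2-aligned)
34..36  -- tail padding (2B)
sizeof = 36, alignof = 4
array of 5: 5 × 36 = 180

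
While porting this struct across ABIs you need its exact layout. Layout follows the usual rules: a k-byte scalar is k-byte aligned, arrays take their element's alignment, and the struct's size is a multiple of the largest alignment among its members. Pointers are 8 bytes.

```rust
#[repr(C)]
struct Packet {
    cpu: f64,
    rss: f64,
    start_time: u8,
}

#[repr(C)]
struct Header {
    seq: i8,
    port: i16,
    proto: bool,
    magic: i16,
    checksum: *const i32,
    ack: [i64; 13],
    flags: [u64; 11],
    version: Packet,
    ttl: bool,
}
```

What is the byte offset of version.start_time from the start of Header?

224

Packet: @0: cpu [8B, align 8] → 8; @8: rss [8B, align 8] → 16; @16: start_time [1B, align 1] → 17; +7 tail pad (align 8); size 24, align 8
@0: seq [1B, align 1] → 1
+1 pad (align 2)
@2: port [2B, align 2] → 4
@4: proto [1B, align 1] → 5
+1 pad (align 2)
@6: magic [2B, align 2] → 8
@8: checksum [8B, align 8] → 16
@16: ack [104B, align 8] → 120
@120: flags [88B, align 8] → 208
@208: version [24B, align 8] → 232
within Packet: start_time at 16
208 + 16 = 224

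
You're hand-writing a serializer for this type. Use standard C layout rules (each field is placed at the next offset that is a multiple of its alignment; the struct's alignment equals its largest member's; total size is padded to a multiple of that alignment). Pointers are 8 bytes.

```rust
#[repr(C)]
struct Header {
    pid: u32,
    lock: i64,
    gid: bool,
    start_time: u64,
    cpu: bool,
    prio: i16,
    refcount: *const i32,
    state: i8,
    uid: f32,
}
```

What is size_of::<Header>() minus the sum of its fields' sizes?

@0: pid [4B, align 4] → 4
+4 pad (align 8)
@8: lock [8B, align 8] → 16
@16: gid [1B, align 1] → 17
+7 pad (align 8)
@24: start_time [8B, align 8] → 32
@32: cpu [1B, align 1] → 33
+1 pad (align 2)
@34: prio [2B, align 2] → 36
+4 pad (align 8)
@40: refcount [8B, align 8] → 48
@48: state [1B, align 1] → 49
+3 pad (align 4)
@52: uid [4B, align 4] → 56
size 56, align 8
data bytes 37, size 56 → padding 19

19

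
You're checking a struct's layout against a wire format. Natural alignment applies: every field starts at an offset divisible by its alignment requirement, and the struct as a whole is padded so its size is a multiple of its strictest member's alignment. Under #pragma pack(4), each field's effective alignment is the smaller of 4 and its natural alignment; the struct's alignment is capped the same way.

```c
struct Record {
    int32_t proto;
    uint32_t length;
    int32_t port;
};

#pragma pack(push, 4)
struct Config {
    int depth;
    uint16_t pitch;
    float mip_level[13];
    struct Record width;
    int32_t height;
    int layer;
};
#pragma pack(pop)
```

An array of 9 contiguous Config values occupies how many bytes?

720

Record: proto at 0 (size 4, align 4) → ends 4; length at 4 (size 4, align 4) → ends 8; port at 8 (size 4, align 4) → ends 12; total 12 bytes, alignment 4
depth at 0 (size 4, align 4) → ends 4
pitch at 4 (size 2, align 2) → ends 6
pad 2 to align 4 for mip_level
mip_level at 8 (size 52, align 4) → ends 60
width at 60 (size 12, align 4) → ends 72
height at 72 (size 4, align 4) → ends 76
layer at 76 (size 4, align 4) → ends 80
total 80 bytes, alignment 4
array of 9: 9 × 80 = 720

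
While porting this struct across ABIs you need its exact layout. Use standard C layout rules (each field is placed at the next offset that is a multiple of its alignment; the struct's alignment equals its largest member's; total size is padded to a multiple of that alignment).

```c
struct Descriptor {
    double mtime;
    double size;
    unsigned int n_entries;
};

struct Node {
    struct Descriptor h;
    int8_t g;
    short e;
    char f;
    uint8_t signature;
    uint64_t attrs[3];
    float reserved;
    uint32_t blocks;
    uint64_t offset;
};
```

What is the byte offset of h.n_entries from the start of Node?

16

Descriptor: @0: mtime [8B, align 8] → 8; @8: size [8B, align 8] → 16; @16: n_entries [4B, align 4] → 20; +4 tail pad (align 8); size 24, align 8
@0: h [24B, align 8] → 24
within Descriptor: n_entries at 16
0 + 16 = 16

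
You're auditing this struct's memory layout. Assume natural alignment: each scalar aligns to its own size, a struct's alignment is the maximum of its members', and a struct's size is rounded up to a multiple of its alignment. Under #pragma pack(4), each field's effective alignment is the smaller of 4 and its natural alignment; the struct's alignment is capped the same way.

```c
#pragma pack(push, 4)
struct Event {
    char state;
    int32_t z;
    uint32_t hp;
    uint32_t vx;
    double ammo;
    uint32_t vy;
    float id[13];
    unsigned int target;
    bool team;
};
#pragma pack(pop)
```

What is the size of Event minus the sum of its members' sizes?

0..1  state  (1B, 1-aligned)
1..4  -- padding (3B)
4..8  z  (4B, 4-aligned)
8..12  hp  (4B, 4-aligned)
12..16  vx  (4B, 4-aligned)
16..24  ammo  (8B, 4-aligned)
24..28  vy  (4B, 4-aligned)
28..80  id  (52B, 4-aligned)
80..84  target  (4B, 4-aligned)
84..85  team  (1B, 1-aligned)
85..88  -- tail padding (3B)
sizeof = 88, alignof = 4
data bytes 82, size 88 → padding 6

6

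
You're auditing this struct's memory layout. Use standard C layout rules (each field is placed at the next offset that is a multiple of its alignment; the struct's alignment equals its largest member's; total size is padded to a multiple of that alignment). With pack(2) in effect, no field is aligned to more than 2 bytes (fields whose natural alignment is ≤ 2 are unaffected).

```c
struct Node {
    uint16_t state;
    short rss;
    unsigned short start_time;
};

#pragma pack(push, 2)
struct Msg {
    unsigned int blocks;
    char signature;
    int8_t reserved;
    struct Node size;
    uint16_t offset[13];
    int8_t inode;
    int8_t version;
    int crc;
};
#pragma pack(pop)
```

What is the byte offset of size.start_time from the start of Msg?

10

Node: @0: state [2B, align 2] → 2; @2: rss [2B, align 2] → 4; @4: start_time [2B, align 2] → 6; size 6, align 2
@0: blocks [4B, align 2] → 4
@4: signature [1B, align 1] → 5
@5: reserved [1B, align 1] → 6
@6: size [6B, align 2] → 12
within Node: start_time at 4
6 + 4 = 10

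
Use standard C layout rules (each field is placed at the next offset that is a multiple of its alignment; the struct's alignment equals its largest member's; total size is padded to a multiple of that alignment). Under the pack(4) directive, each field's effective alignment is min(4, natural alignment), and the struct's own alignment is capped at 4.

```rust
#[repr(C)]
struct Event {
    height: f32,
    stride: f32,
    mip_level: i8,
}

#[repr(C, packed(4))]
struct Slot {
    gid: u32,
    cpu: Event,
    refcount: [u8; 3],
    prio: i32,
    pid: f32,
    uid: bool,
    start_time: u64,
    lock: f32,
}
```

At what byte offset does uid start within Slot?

Event: height at 0 (size 4, align 4) → ends 4; stride at 4 (size 4, align 4) → ends 8; mip_level at 8 (size 1, align 1) → ends 9; tail pad 3 to reach multiple of 4; total 12 bytes, alignment 4
gid at 0 (size 4, align 4) → ends 4
cpu at 4 (size 12, align 4) → ends 16
refcount at 16 (size 3, align 1) → ends 19
pad 1 to align 4 for prio
prio at 20 (size 4, align 4) → ends 24
pid at 24 (size 4, align 4) → ends 28
uid at 28 (size 1, align 1) → ends 29

28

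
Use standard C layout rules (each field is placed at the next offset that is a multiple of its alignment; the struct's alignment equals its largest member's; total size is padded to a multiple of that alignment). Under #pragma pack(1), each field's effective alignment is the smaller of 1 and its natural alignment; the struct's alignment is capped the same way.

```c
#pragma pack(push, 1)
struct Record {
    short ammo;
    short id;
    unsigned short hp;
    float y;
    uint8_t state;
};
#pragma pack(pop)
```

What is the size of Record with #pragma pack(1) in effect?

@0: ammo [2B, align 1] → 2
@2: id [2B, align 1] → 4
@4: hp [2B, align 1] → 6
@6: y [4B, align 1] → 10
@10: state [1B, align 1] → 11
size 11, align 1

11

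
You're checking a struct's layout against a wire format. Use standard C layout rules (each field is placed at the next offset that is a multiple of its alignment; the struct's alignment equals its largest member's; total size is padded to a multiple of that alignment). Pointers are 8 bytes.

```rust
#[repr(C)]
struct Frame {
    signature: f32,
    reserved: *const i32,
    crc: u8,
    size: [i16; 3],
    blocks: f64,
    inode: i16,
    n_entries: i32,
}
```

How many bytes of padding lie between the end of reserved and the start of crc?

signature at 0 (size 4, align 4) → ends 4
pad 4 to align 8 for reserved
reserved at 8 (size 8, align 8) → ends 16
crc at 16 (size 1, align 1) → ends 17

0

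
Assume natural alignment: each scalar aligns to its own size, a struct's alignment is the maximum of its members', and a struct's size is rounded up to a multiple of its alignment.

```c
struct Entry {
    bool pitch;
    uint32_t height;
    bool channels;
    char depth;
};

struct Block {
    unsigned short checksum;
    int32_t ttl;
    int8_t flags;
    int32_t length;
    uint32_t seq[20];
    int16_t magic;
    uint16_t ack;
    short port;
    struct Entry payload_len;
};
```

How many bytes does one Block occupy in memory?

Entry: @0: pitch [1B, align 1] → 1; +3 pad (align 4); @4: height [4B, align 4] → 8; @8: channels [1B, align 1] → 9; @9: depth [1B, align 1] → 10; +2 tail pad (align 4); size 12, align 4
@0: checksum [2B, align 2] → 2
+2 pad (align 4)
@4: ttl [4B, align 4] → 8
@8: flags [1B, align 1] → 9
+3 pad (align 4)
@12: length [4B, align 4] → 16
@16: seq [80B, align 4] → 96
@96: magic [2B, align 2] → 98
@98: ack [2B, align 2] → 100
@100: port [2B, align 2] → 102
+2 pad (align 4)
@104: payload_len [12B, align 4] → 116
size 116, align 4

116 bytes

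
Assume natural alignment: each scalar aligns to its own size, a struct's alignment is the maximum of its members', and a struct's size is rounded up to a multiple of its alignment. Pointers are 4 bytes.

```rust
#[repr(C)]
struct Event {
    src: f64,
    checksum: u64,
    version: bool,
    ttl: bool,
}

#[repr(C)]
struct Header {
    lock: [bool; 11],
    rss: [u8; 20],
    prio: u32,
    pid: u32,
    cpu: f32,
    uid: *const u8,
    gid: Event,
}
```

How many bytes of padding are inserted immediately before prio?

Event: src at 0 (size 8, align 8) → ends 8; checksum at 8 (size 8, align 8) → ends 16; version at 16 (size 1, align 1) → ends 17; ttl at 17 (size 1, align 1) → ends 18; tail pad 6 to reach multiple of 8; total 24 bytes, alignment 8
lock at 0 (size 11, align 1) → ends 11
rss at 11 (size 20, align 1) → ends 31
pad 1 to align 4 for prio
prio at 32 (size 4, align 4) → ends 36

1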